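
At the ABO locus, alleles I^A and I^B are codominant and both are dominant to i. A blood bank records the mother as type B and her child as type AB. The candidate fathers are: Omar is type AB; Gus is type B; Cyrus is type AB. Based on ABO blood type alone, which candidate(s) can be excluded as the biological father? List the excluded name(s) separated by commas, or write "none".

A candidate is excluded only if no genotype consistent with his phenotype could produce a type AB child with a type B mother.
Gus (type B): no genotype consistent with that phenotype can produce a type-AB child with a type-B mother.

Gus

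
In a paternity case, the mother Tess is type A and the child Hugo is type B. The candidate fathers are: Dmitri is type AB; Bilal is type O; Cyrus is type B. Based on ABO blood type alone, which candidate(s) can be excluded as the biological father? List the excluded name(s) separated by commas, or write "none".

Bilal

A candidate is excluded only if no genotype consistent with his phenotype could produce a type B child with a type A mother.
Bilal (type O): no genotype consistent with that phenotype can produce a type-B child with a type-A mother.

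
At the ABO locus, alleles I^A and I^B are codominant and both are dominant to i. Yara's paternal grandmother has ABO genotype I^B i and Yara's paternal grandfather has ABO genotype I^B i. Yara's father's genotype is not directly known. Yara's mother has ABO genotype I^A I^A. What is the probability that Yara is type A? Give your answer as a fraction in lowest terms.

Yara's father's ABO genotype from I^B i × I^B i: 1/4 I^B I^B, 1/2 I^B i, 1/4 i i.
Crossing each possibility with the mother I^A I^A and summing P(type A): 1/4·0 + 1/2·1/2 + 1/4·1 = 1/2.

1/2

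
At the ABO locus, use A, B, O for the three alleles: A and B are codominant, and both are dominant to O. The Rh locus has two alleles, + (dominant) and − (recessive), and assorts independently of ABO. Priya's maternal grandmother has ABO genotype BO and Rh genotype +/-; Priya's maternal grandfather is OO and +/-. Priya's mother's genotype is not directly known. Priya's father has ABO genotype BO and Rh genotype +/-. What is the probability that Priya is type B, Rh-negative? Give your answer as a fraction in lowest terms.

Priya's mother's ABO genotype from BO × OO: 1/2 BO, 1/2 OO.
Crossing each possibility with the father BO and summing P(type B): 1/2·3/4 + 1/2·1/2 = 5/8.
Similarly for Rh via the mother's Rh distribution: P(Rh-) = 1/4.
Independent loci: 5/8 × 1/4 = 5/32.

5/32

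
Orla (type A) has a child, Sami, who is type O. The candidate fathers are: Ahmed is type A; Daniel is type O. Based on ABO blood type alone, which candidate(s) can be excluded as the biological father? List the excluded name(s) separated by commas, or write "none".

A candidate is excluded only if no genotype consistent with his phenotype could produce a type O child with a type A mother.
Every candidate has at least one consistent genotype combination, so none can be excluded.

none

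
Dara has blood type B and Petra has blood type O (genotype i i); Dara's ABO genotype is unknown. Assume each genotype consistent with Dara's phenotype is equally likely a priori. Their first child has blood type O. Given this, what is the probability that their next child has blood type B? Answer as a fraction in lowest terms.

Possible genotypes: Dara ∈ {I^B I^B, I^B i}; Petra ∈ {i i}.
Weight each parental genotype pair by prior × P(type-O child):
  I^B i × i i: posterior weight 1; P(next child type B) = 1/2.
Weighted sum = 1/2.

1/2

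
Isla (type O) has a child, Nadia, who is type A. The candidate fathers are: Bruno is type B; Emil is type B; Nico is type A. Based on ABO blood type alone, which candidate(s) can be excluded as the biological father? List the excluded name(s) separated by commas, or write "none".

A candidate is excluded only if no genotype consistent with his phenotype could produce a type A child with a type O mother.
Bruno (type B): no genotype consistent with that phenotype can produce a type-A child with a type-O mother.
Emil (type B): no genotype consistent with that phenotype can produce a type-A child with a type-O mother.

Bruno, Emil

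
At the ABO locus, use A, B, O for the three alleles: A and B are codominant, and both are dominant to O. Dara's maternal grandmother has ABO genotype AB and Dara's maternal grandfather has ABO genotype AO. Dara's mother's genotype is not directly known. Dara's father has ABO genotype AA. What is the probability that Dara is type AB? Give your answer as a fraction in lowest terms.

1/4

Dara's mother's ABO genotype from AB × AO: 1/4 AA, 1/4 AB, 1/4 AO, 1/4 BO.
Crossing each possibility with the father AA and summing P(type AB): 1/4·0 + 1/4·1/2 + 1/4·0 + 1/4·1/2 = 1/4.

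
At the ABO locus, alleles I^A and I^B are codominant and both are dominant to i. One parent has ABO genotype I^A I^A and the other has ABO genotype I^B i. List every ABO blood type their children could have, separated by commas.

A, AB

Gametes from I^A I^A × I^B i give offspring ABO genotypes I^A I^B, I^A i, i.e. phenotypes A, AB.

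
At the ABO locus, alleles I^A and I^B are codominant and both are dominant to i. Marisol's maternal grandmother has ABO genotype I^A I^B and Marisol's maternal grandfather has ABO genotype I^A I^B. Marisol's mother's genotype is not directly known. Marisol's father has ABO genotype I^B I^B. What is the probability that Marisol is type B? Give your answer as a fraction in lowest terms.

Marisol's mother's ABO genotype from I^A I^B × I^A I^B: 1/4 I^A I^A, 1/2 I^A I^B, 1/4 I^B I^B.
Crossing each possibility with the father I^B I^B and summing P(type B): 1/4·0 + 1/2·1/2 + 1/4·1 = 1/2.

1/2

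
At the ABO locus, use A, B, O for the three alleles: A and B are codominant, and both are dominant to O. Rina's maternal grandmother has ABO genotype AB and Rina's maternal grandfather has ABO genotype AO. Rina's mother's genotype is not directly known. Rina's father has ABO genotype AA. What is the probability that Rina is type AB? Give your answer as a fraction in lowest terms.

Rina's mother's ABO genotype from AB × AO: 1/4 AA, 1/4 AB, 1/4 AO, 1/4 BO.
Crossing each possibility with the father AA and summing P(type AB): 1/4·0 + 1/4·1/2 + 1/4·0 + 1/4·1/2 = 1/4.

1/4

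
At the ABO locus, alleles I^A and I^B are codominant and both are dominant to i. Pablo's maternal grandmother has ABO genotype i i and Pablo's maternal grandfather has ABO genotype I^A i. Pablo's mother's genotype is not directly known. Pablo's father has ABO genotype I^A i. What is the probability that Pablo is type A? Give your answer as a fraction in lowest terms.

5/8

Pablo's mother's ABO genotype from i i × I^A i: 1/2 I^A i, 1/2 i i.
Crossing each possibility with the father I^A i and summing P(type A): 1/2·3/4 + 1/2·1/2 = 5/8.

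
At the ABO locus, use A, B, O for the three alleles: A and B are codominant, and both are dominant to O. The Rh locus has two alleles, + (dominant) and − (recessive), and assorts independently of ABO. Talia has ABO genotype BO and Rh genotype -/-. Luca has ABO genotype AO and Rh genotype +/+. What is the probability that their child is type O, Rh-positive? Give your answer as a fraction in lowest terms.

1/4

ABO cross BO × AO → offspring phenotypes: 1/4 O, 1/4 A, 1/4 B, 1/4 AB.
Rh cross -/- × +/+ → 1 Rh+.
Independent loci: P(type O, Rh-positive) = 1/4 × 1 = 1/4.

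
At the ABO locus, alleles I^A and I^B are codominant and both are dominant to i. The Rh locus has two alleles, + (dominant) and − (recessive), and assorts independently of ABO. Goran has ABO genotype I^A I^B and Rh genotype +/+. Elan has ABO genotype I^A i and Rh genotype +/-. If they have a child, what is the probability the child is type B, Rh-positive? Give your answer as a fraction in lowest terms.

1/4

ABO cross I^A I^B × I^A i → offspring phenotypes: 1/2 A, 1/4 B, 1/4 AB.
Rh cross +/+ × +/- → 1 Rh+.
Independent loci: P(type B, Rh-positive) = 1/4 × 1 = 1/4.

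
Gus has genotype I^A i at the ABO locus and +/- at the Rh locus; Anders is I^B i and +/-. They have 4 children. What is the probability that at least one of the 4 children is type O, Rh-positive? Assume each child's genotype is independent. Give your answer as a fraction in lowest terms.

ABO cross I^A i × I^B i → 1/4 O, 1/4 A, 1/4 B, 1/4 AB.
Rh cross +/- × +/- → 3/4 Rh+, 1/4 Rh-; so P(type O, Rh-positive) = 1/4 × 3/4 = 3/16 per child.
P(none) = (13/16)^4 = 28561/65536; P(at least one) = 1 − 28561/65536 = 36975/65536.

36975/65536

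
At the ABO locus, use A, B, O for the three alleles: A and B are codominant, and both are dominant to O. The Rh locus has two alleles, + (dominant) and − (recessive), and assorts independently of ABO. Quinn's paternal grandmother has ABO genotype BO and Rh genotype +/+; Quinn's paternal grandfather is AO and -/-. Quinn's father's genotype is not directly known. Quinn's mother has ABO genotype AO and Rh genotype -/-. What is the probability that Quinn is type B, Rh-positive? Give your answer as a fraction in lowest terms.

Quinn's father's ABO genotype from BO × AO: 1/4 AB, 1/4 AO, 1/4 BO, 1/4 OO.
Crossing each possibility with the mother AO and summing P(type B): 1/4·1/4 + 1/4·0 + 1/4·1/4 + 1/4·0 = 1/8.
Similarly for Rh via the father's Rh distribution: P(Rh+) = 1/2.
Independent loci: 1/8 × 1/2 = 1/16.

1/16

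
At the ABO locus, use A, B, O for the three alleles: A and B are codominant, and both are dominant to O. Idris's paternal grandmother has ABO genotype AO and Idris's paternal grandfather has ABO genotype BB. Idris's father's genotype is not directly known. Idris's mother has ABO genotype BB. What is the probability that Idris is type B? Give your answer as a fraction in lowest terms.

Idris's father's ABO genotype from AO × BB: 1/2 AB, 1/2 BO.
Crossing each possibility with the mother BB and summing P(type B): 1/2·1/2 + 1/2·1 = 3/4.

3/4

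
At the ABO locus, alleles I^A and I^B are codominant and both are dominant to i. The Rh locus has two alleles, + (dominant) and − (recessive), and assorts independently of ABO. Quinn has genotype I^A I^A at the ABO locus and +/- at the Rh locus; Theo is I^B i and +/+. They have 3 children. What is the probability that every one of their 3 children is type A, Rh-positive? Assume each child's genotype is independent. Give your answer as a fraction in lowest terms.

1/8

ABO cross I^A I^A × I^B i → 1/2 A, 1/2 AB.
Rh cross +/- × +/+ → 1 Rh+; so P(type A, Rh-positive) = 1/2 × 1 = 1/2 per child.
All 3 independent: (1/2)^3 = 1/8.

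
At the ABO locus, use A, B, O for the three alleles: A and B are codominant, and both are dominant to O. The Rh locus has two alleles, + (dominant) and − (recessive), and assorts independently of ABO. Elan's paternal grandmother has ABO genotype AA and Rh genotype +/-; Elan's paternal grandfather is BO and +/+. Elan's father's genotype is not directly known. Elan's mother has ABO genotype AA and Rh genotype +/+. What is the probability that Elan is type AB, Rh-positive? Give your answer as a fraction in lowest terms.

Elan's father's ABO genotype from AA × BO: 1/2 AB, 1/2 AO.
Crossing each possibility with the mother AA and summing P(type AB): 1/2·1/2 + 1/2·0 = 1/4.
Similarly for Rh via the father's Rh distribution: P(Rh+) = 1.
Independent loci: 1/4 × 1 = 1/4.

1/4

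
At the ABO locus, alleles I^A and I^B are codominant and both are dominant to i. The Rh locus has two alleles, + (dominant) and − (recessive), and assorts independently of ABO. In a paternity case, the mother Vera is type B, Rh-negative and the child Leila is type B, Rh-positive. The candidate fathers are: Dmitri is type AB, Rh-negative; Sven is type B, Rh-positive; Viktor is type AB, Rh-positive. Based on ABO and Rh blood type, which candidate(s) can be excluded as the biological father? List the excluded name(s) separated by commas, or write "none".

A candidate is excluded only if no genotype consistent with his phenotype could produce a type B, Rh-positive child with a type B, Rh-negative mother.
Dmitri (type AB, Rh-): no genotype consistent with that phenotype can produce a type-B Rh+ child with a type-B mother.

Dmitri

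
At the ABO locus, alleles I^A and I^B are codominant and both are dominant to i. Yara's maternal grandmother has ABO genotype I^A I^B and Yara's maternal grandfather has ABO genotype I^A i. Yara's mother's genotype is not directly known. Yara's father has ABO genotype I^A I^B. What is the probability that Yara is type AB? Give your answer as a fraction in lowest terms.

3/8

Yara's mother's ABO genotype from I^A I^B × I^A i: 1/4 I^A I^A, 1/4 I^A I^B, 1/4 I^A i, 1/4 I^B i.
Crossing each possibility with the father I^A I^B and summing P(type AB): 1/4·1/2 + 1/4·1/2 + 1/4·1/4 + 1/4·1/4 = 3/8.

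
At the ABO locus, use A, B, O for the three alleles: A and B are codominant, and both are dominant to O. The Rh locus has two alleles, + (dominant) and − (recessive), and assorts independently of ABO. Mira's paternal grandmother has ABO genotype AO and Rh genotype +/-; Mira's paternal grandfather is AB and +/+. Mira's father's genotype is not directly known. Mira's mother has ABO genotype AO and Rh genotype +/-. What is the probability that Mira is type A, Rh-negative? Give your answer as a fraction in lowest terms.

Mira's father's ABO genotype from AO × AB: 1/4 AA, 1/4 AB, 1/4 AO, 1/4 BO.
Crossing each possibility with the mother AO and summing P(type A): 1/4·1 + 1/4·1/2 + 1/4·3/4 + 1/4·1/4 = 5/8.
Similarly for Rh via the father's Rh distribution: P(Rh-) = 1/8.
Independent loci: 5/8 × 1/8 = 5/64.

5/64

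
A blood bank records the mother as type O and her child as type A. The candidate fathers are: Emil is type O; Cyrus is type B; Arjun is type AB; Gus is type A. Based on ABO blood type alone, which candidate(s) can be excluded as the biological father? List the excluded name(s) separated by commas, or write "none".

A candidate is excluded only if no genotype consistent with his phenotype could produce a type A child with a type O mother.
Emil (type O): no genotype consistent with that phenotype can produce a type-A child with a type-O mother.
Cyrus (type B): no genotype consistent with that phenotype can produce a type-A child with a type-O mother.

Emil, Cyrus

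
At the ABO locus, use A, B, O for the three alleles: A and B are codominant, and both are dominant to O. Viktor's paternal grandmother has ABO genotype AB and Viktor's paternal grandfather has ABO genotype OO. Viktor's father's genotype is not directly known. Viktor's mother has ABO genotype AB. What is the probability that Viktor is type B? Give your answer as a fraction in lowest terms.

Viktor's father's ABO genotype from AB × OO: 1/2 AO, 1/2 BO.
Crossing each possibility with the mother AB and summing P(type B): 1/2·1/4 + 1/2·1/2 = 3/8.

3/8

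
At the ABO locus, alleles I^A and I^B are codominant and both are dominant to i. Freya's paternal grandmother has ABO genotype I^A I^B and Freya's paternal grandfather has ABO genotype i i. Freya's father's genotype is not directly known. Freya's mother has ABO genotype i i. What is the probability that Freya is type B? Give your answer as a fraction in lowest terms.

Freya's father's ABO genotype from I^A I^B × i i: 1/2 I^A i, 1/2 I^B i.
Crossing each possibility with the mother i i and summing P(type B): 1/2·0 + 1/2·1/2 = 1/4.

1/4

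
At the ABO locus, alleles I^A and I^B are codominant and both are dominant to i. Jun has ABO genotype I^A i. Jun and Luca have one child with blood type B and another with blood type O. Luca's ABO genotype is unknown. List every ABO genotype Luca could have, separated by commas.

I^B i

For each candidate genotype of Luca, check whether crossing it with I^A i can produce every observed child phenotype.
  I^A I^A → possible child types {A} ✗
  I^A I^B → possible child types {A, B, AB} ✗
  I^A i → possible child types {O, A} ✗
  I^B I^B → possible child types {B, AB} ✗
  I^B i → possible child types {O, A, B, AB} ✓
  i i → possible child types {O, A} ✗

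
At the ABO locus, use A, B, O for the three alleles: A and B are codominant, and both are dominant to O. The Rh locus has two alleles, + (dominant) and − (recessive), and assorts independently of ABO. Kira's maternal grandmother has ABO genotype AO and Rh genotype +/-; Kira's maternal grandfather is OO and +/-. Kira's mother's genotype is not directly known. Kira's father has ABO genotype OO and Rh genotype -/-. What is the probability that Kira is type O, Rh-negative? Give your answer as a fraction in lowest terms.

3/8

Kira's mother's ABO genotype from AO × OO: 1/2 AO, 1/2 OO.
Crossing each possibility with the father OO and summing P(type O): 1/2·1/2 + 1/2·1 = 3/4.
Similarly for Rh via the mother's Rh distribution: P(Rh-) = 1/2.
Independent loci: 3/4 × 1/2 = 3/8.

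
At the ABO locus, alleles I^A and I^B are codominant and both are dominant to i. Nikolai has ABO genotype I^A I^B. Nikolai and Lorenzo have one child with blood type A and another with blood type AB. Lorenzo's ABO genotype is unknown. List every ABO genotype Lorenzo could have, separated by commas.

For each candidate genotype of Lorenzo, check whether crossing it with I^A I^B can produce every observed child phenotype.
  I^A I^A → possible child types {A, AB} ✓
  I^A I^B → possible child types {A, B, AB} ✓
  I^A i → possible child types {A, B, AB} ✓
  I^B I^B → possible child types {B, AB} ✗
  I^B i → possible child types {A, B, AB} ✓
  i i → possible child types {A, B} ✗

I^A I^A, I^A I^B, I^A i, I^B i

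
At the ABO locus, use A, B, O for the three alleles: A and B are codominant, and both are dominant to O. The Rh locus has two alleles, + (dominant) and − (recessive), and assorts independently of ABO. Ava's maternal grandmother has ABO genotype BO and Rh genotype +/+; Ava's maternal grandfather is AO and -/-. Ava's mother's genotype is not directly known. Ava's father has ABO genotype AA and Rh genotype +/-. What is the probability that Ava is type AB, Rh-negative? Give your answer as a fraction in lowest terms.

1/16

Ava's mother's ABO genotype from BO × AO: 1/4 AB, 1/4 AO, 1/4 BO, 1/4 OO.
Crossing each possibility with the father AA and summing P(type AB): 1/4·1/2 + 1/4·0 + 1/4·1/2 + 1/4·0 = 1/4.
Similarly for Rh via the mother's Rh distribution: P(Rh-) = 1/4.
Independent loci: 1/4 × 1/4 = 1/16.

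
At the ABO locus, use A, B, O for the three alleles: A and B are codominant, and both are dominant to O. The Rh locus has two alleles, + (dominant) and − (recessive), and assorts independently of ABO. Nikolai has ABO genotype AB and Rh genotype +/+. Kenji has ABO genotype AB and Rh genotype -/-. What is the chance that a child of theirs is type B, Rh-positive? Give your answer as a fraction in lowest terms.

ABO cross AB × AB → offspring phenotypes: 1/4 A, 1/4 B, 1/2 AB.
Rh cross +/+ × -/- → 1 Rh+.
Independent loci: P(type B, Rh-positive) = 1/4 × 1 = 1/4.

1/4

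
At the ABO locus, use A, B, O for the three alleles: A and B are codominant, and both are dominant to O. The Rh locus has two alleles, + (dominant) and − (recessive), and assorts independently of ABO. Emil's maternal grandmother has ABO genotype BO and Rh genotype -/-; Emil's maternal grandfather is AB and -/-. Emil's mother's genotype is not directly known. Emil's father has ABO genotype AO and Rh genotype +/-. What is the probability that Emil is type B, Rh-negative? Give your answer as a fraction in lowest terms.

1/8

Emil's mother's ABO genotype from BO × AB: 1/4 AB, 1/4 AO, 1/4 BB, 1/4 BO.
Crossing each possibility with the father AO and summing P(type B): 1/4·1/4 + 1/4·0 + 1/4·1/2 + 1/4·1/4 = 1/4.
Similarly for Rh via the mother's Rh distribution: P(Rh-) = 1/2.
Independent loci: 1/4 × 1/2 = 1/8.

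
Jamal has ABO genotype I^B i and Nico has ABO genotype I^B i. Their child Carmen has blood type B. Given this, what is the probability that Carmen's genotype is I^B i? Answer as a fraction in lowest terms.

Cross I^B i × I^B i → 1/4 I^B I^B, 1/2 I^B i, 1/4 i i.
Type-B genotypes among offspring: I^B I^B (1/4), I^B i (1/2); total 3/4.
P(I^B i | type B) = (1/2) / (3/4) = 2/3.

2/3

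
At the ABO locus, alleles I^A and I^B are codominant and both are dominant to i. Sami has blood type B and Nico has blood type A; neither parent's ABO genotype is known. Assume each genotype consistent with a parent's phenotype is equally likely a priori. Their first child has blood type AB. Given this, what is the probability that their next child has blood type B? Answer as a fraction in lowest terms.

5/36

Possible genotypes: Sami ∈ {I^B I^B, I^B i}; Nico ∈ {I^A I^A, I^A i}.
Weight each parental genotype pair by prior × P(type-AB child):
  I^B I^B × I^A I^A: posterior weight 4/9; P(next child type B) = 0.
  I^B I^B × I^A i: posterior weight 2/9; P(next child type B) = 1/2.
  I^B i × I^A I^A: posterior weight 2/9; P(next child type B) = 0.
  I^B i × I^A i: posterior weight 1/9; P(next child type B) = 1/4.
Weighted sum = 5/36.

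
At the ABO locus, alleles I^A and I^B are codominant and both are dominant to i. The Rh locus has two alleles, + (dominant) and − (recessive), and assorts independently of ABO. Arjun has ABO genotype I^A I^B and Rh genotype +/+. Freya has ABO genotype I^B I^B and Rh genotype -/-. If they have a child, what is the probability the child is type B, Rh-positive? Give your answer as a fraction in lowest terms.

1/2

ABO cross I^A I^B × I^B I^B → offspring phenotypes: 1/2 B, 1/2 AB.
Rh cross +/+ × -/- → 1 Rh+.
Independent loci: P(type B, Rh-positive) = 1/2 × 1 = 1/2.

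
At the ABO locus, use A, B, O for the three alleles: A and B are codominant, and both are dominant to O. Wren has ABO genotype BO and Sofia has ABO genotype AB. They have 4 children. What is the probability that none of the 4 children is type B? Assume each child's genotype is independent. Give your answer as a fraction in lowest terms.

ABO cross BO × AB → 1/4 A, 1/2 B, 1/4 AB.
So P(type B) = 1/2 per child.
P(not type B) = 1/2 for one child; (1/2)^4 = 1/16.

1/16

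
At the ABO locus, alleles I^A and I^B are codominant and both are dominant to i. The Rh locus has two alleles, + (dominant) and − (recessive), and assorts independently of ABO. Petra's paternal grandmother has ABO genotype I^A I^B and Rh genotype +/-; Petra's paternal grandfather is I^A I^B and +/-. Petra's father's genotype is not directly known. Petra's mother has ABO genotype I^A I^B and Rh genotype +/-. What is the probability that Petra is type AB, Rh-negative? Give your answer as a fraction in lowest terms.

1/8

Petra's father's ABO genotype from I^A I^B × I^A I^B: 1/4 I^A I^A, 1/2 I^A I^B, 1/4 I^B I^B.
Crossing each possibility with the mother I^A I^B and summing P(type AB): 1/4·1/2 + 1/2·1/2 + 1/4·1/2 = 1/2.
Similarly for Rh via the father's Rh distribution: P(Rh-) = 1/4.
Independent loci: 1/2 × 1/4 = 1/8.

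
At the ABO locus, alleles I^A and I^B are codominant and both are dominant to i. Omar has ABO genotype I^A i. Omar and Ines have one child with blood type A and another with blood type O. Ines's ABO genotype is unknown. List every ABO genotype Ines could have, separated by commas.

I^A i, I^B i, i i

For each candidate genotype of Ines, check whether crossing it with I^A i can produce every observed child phenotype.
  I^A I^A → possible child types {A} ✗
  I^A I^B → possible child types {A, B, AB} ✗
  I^A i → possible child types {O, A} ✓
  I^B I^B → possible child types {B, AB} ✗
  I^B i → possible child types {O, A, B, AB} ✓
  i i → possible child types {O, A} ✓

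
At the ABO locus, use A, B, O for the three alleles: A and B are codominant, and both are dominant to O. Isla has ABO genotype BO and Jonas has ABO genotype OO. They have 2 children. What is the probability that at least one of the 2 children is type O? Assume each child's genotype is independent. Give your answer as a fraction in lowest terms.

ABO cross BO × OO → 1/2 O, 1/2 B.
So P(type O) = 1/2 per child.
P(none) = (1/2)^2 = 1/4; P(at least one) = 1 − 1/4 = 3/4.

3/4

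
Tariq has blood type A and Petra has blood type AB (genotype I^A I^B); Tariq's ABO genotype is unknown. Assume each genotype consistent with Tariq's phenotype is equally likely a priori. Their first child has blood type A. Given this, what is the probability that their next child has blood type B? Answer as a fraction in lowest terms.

Possible genotypes: Tariq ∈ {I^A I^A, I^A i}; Petra ∈ {I^A I^B}.
Weight each parental genotype pair by prior × P(type-A child):
  I^A I^A × I^A I^B: posterior weight 1/2; P(next child type B) = 0.
  I^A i × I^A I^B: posterior weight 1/2; P(next child type B) = 1/4.
Weighted sum = 1/8.

1/8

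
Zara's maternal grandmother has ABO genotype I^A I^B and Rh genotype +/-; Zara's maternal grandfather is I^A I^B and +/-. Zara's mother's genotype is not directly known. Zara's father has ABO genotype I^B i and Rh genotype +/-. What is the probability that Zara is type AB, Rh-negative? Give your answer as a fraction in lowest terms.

1/16

Zara's mother's ABO genotype from I^A I^B × I^A I^B: 1/4 I^A I^A, 1/2 I^A I^B, 1/4 I^B I^B.
Crossing each possibility with the father I^B i and summing P(type AB): 1/4·1/2 + 1/2·1/4 + 1/4·0 = 1/4.
Similarly for Rh via the mother's Rh distribution: P(Rh-) = 1/4.
Independent loci: 1/4 × 1/4 = 1/16.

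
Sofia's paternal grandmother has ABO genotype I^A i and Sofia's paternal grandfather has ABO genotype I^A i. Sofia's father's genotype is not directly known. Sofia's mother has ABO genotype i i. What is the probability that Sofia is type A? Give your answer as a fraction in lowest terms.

Sofia's father's ABO genotype from I^A i × I^A i: 1/4 I^A I^A, 1/2 I^A i, 1/4 i i.
Crossing each possibility with the mother i i and summing P(type A): 1/4·1 + 1/2·1/2 + 1/4·0 = 1/2.

1/2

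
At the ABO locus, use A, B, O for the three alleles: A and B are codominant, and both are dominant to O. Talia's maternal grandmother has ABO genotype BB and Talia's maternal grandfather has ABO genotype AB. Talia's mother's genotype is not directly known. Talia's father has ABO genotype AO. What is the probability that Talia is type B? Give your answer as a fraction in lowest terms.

3/8

Talia's mother's ABO genotype from BB × AB: 1/2 AB, 1/2 BB.
Crossing each possibility with the father AO and summing P(type B): 1/2·1/4 + 1/2·1/2 = 3/8.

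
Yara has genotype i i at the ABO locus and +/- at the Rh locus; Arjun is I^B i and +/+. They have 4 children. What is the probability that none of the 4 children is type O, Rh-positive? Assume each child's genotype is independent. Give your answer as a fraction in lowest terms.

1/16

ABO cross i i × I^B i → 1/2 O, 1/2 B.
Rh cross +/- × +/+ → 1 Rh+; so P(type O, Rh-positive) = 1/2 × 1 = 1/2 per child.
P(not type O, Rh-positive) = 1/2 for one child; (1/2)^4 = 1/16.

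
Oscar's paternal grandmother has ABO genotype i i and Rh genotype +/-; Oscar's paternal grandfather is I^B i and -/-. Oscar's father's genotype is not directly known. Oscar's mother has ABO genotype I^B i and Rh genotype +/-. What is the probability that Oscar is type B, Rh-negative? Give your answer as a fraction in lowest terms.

15/64

Oscar's father's ABO genotype from i i × I^B i: 1/2 I^B i, 1/2 i i.
Crossing each possibility with the mother I^B i and summing P(type B): 1/2·3/4 + 1/2·1/2 = 5/8.
Similarly for Rh via the father's Rh distribution: P(Rh-) = 3/8.
Independent loci: 5/8 × 3/8 = 15/64.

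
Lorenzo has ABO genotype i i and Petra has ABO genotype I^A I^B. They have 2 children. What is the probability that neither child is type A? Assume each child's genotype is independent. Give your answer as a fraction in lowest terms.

1/4

ABO cross i i × I^A I^B → 1/2 A, 1/2 B.
So P(type A) = 1/2 per child.
P(not type A) = 1/2 for one child; (1/2)^2 = 1/4.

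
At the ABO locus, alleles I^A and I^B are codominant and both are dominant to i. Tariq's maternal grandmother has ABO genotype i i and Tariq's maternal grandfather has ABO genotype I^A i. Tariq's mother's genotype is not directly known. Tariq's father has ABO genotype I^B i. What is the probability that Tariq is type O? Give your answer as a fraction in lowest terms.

Tariq's mother's ABO genotype from i i × I^A i: 1/2 I^A i, 1/2 i i.
Crossing each possibility with the father I^B i and summing P(type O): 1/2·1/4 + 1/2·1/2 = 3/8.

3/8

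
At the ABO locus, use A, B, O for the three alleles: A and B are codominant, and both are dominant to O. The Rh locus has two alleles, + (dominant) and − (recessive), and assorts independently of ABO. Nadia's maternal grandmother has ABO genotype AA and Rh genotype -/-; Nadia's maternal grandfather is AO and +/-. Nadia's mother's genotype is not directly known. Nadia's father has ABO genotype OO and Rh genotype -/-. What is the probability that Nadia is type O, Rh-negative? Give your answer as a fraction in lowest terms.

3/16

Nadia's mother's ABO genotype from AA × AO: 1/2 AA, 1/2 AO.
Crossing each possibility with the father OO and summing P(type O): 1/2·0 + 1/2·1/2 = 1/4.
Similarly for Rh via the mother's Rh distribution: P(Rh-) = 3/4.
Independent loci: 1/4 × 3/4 = 3/16.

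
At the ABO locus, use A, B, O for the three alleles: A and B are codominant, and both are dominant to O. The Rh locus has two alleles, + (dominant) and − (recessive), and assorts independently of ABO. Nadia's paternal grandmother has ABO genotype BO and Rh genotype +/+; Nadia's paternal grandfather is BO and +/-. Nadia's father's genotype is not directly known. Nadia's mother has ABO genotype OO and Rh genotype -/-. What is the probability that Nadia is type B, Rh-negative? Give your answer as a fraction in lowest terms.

1/8

Nadia's father's ABO genotype from BO × BO: 1/4 BB, 1/2 BO, 1/4 OO.
Crossing each possibility with the mother OO and summing P(type B): 1/4·1 + 1/2·1/2 + 1/4·0 = 1/2.
Similarly for Rh via the father's Rh distribution: P(Rh-) = 1/4.
Independent loci: 1/2 × 1/4 = 1/8.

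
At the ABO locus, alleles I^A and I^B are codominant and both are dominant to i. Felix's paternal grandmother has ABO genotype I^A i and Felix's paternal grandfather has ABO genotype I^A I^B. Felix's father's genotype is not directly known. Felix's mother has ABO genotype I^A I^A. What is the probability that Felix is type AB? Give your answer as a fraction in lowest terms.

Felix's father's ABO genotype from I^A i × I^A I^B: 1/4 I^A I^A, 1/4 I^A I^B, 1/4 I^A i, 1/4 I^B i.
Crossing each possibility with the mother I^A I^A and summing P(type AB): 1/4·0 + 1/4·1/2 + 1/4·0 + 1/4·1/2 = 1/4.

1/4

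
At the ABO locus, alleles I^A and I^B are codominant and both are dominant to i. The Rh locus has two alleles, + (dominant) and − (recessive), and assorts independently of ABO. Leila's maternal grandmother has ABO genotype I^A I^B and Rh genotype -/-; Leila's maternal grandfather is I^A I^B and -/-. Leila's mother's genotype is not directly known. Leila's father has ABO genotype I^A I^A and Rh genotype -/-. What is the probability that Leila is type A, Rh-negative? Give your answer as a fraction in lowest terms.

1/2

Leila's mother's ABO genotype from I^A I^B × I^A I^B: 1/4 I^A I^A, 1/2 I^A I^B, 1/4 I^B I^B.
Crossing each possibility with the father I^A I^A and summing P(type A): 1/4·1 + 1/2·1/2 + 1/4·0 = 1/2.
Similarly for Rh via the mother's Rh distribution: P(Rh-) = 1.
Independent loci: 1/2 × 1 = 1/2.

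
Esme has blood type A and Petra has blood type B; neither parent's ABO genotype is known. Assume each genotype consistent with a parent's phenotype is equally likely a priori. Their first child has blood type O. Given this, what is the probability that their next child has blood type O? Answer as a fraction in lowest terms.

1/4

Possible genotypes: Esme ∈ {AA, AO}; Petra ∈ {BB, BO}.
Weight each parental genotype pair by prior × P(type-O child):
  AO × BO: posterior weight 1; P(next child type O) = 1/4.
Weighted sum = 1/4.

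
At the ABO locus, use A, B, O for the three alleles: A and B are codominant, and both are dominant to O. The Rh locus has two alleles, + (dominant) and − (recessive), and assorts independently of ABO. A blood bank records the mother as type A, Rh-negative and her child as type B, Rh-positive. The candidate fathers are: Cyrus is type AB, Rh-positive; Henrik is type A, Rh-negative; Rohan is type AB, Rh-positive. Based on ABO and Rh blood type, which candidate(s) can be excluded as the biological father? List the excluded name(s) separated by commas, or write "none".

Henrik

A candidate is excluded only if no genotype consistent with his phenotype could produce a type B, Rh-positive child with a type A, Rh-negative mother.
Henrik (type A, Rh-): no genotype consistent with that phenotype can produce a type-B Rh+ child with a type-A mother.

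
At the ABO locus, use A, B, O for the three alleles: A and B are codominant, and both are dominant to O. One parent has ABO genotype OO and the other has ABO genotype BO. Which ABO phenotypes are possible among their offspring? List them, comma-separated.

Gametes from OO × BO give offspring ABO genotypes BO, OO, i.e. phenotypes O, B.

O, B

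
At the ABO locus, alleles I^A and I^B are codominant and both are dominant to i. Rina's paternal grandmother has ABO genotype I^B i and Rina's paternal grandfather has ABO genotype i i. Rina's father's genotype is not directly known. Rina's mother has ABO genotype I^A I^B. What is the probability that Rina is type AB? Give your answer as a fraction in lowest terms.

Rina's father's ABO genotype from I^B i × i i: 1/2 I^B i, 1/2 i i.
Crossing each possibility with the mother I^A I^B and summing P(type AB): 1/2·1/4 + 1/2·0 = 1/8.

1/8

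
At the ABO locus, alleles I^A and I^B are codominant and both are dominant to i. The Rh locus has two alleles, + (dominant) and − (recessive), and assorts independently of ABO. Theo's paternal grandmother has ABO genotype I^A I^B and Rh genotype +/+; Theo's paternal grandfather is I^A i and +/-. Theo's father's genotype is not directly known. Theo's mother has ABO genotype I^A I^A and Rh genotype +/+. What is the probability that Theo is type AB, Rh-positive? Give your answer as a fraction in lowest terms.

Theo's father's ABO genotype from I^A I^B × I^A i: 1/4 I^A I^A, 1/4 I^A I^B, 1/4 I^A i, 1/4 I^B i.
Crossing each possibility with the mother I^A I^A and summing P(type AB): 1/4·0 + 1/4·1/2 + 1/4·0 + 1/4·1/2 = 1/4.
Similarly for Rh via the father's Rh distribution: P(Rh+) = 1.
Independent loci: 1/4 × 1 = 1/4.

1/4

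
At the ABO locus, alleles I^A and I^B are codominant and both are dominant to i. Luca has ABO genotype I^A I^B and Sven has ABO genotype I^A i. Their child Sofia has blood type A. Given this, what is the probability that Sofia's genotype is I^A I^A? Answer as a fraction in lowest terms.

Cross I^A I^B × I^A i → 1/4 I^A I^A, 1/4 I^A I^B, 1/4 I^A i, 1/4 I^B i.
Type-A genotypes among offspring: I^A I^A (1/4), I^A i (1/4); total 1/2.
P(I^A I^A | type A) = (1/4) / (1/2) = 1/2.

1/2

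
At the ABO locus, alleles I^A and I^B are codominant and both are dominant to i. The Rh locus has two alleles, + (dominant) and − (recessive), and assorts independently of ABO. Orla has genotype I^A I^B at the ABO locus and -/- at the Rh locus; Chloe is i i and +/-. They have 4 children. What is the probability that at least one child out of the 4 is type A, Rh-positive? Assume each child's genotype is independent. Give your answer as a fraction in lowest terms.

175/256

ABO cross I^A I^B × i i → 1/2 A, 1/2 B.
Rh cross -/- × +/- → 1/2 Rh+, 1/2 Rh-; so P(type A, Rh-positive) = 1/2 × 1/2 = 1/4 per child.
P(none) = (3/4)^4 = 81/256; P(at least one) = 1 − 81/256 = 175/256.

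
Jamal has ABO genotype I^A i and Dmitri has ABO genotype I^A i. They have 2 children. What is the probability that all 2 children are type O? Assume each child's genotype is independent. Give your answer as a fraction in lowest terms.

ABO cross I^A i × I^A i → 1/4 O, 3/4 A.
So P(type O) = 1/4 per child.
All 2 independent: (1/4)^2 = 1/16.

1/16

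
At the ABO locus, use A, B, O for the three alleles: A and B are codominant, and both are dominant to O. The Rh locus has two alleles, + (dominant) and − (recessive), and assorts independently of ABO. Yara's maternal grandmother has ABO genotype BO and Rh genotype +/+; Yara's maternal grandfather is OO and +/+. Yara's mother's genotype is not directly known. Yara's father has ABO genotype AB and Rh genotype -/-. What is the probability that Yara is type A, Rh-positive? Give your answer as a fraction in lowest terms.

Yara's mother's ABO genotype from BO × OO: 1/2 BO, 1/2 OO.
Crossing each possibility with the father AB and summing P(type A): 1/2·1/4 + 1/2·1/2 = 3/8.
Similarly for Rh via the mother's Rh distribution: P(Rh+) = 1.
Independent loci: 3/8 × 1 = 3/8.

3/8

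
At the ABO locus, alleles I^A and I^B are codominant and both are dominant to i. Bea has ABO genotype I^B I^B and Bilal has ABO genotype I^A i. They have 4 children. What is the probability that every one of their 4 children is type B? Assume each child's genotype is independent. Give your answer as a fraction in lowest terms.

1/16

ABO cross I^B I^B × I^A i → 1/2 B, 1/2 AB.
So P(type B) = 1/2 per child.
All 4 independent: (1/2)^4 = 1/16.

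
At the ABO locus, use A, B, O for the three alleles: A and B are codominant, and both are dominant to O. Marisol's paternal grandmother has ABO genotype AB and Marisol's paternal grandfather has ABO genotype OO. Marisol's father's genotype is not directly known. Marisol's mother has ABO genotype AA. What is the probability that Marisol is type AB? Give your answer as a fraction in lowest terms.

Marisol's father's ABO genotype from AB × OO: 1/2 AO, 1/2 BO.
Crossing each possibility with the mother AA and summing P(type AB): 1/2·0 + 1/2·1/2 = 1/4.

1/4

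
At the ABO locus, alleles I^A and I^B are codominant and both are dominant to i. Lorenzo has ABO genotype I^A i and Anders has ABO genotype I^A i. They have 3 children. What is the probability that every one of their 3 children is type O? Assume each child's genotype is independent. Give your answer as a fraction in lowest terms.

1/64

ABO cross I^A i × I^A i → 1/4 O, 3/4 A.
So P(type O) = 1/4 per child.
All 3 independent: (1/4)^3 = 1/64.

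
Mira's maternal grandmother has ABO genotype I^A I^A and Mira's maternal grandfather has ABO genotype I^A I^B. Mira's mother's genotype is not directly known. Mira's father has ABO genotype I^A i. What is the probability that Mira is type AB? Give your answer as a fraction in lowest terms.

1/8

Mira's mother's ABO genotype from I^A I^A × I^A I^B: 1/2 I^A I^A, 1/2 I^A I^B.
Crossing each possibility with the father I^A i and summing P(type AB): 1/2·0 + 1/2·1/4 = 1/8.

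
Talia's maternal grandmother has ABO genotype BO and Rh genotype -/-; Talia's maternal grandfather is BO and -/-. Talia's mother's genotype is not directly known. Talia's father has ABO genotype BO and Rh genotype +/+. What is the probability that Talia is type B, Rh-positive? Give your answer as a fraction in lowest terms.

3/4

Talia's mother's ABO genotype from BO × BO: 1/4 BB, 1/2 BO, 1/4 OO.
Crossing each possibility with the father BO and summing P(type B): 1/4·1 + 1/2·3/4 + 1/4·1/2 = 3/4.
Similarly for Rh via the mother's Rh distribution: P(Rh+) = 1.
Independent loci: 3/4 × 1 = 3/4.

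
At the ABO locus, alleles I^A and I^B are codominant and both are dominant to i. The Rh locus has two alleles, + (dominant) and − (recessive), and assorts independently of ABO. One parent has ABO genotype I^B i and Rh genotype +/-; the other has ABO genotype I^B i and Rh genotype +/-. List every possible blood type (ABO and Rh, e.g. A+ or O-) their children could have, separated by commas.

O+, O-, B+, B-

Gametes from I^B i × I^B i give offspring ABO genotypes I^B I^B, I^B i, i i, i.e. phenotypes O, B.
Rh cross +/- × +/- → phenotypes Rh+, Rh-.
Combining independently: O+, O-, B+, B-.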